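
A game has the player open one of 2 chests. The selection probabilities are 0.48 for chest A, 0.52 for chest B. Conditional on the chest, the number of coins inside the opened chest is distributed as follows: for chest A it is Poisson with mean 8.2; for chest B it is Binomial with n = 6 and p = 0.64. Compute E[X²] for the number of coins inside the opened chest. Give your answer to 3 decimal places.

44.598

For each component E[X²] = Var + (mean)², giving A: 75.44; B: 16.128.
Overall E[X²] = 0.48·75.44 + 0.52·16.128 = 44.5978.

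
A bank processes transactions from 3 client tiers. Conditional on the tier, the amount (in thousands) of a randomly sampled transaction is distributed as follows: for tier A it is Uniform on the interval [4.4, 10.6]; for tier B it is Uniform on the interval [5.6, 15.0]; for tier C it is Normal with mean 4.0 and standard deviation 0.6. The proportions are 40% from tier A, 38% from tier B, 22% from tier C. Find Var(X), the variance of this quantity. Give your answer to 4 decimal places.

9.7464

Per component, A: μ=7.5, E[X²]=59.4533; B: μ=10.3, E[X²]=113.453; C: μ=4, E[X²]=16.36.
E[X] = 0.4·7.5 + 0.38·10.3 + 0.22·4 = 7.794.
E[X²] = 0.4·59.4533 + 0.38·113.453 + 0.22·16.36 = 70.4928.
Var(X) = E[X²] − (E[X])² = 70.4928 − 60.7464 = 9.74636.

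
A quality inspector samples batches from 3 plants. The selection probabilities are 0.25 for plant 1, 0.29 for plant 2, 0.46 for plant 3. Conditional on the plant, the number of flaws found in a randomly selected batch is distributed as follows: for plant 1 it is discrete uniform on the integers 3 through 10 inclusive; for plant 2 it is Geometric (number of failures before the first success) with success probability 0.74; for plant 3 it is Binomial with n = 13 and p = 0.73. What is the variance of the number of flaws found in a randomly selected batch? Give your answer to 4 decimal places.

17.5388

Per component, 1: μ=6.5, E[X²]=47.5; 2: μ=0.351351, E[X²]=0.598247; 3: μ=9.49, E[X²]=92.6224.
E[X] = 0.25·6.5 + 0.29·0.351351 + 0.46·9.49 = 6.09229.
E[X²] = 0.25·47.5 + 0.29·0.598247 + 0.46·92.6224 = 54.6548.
Var(X) = E[X²] − (E[X])² = 54.6548 − 37.116 = 17.5388.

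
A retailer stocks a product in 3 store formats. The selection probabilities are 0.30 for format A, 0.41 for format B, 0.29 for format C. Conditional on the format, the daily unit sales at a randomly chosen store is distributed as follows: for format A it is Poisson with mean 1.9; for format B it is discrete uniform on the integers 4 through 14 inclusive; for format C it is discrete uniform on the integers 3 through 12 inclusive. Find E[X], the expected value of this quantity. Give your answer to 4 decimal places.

6.4350

Component means — A: 1.9; B: 9; C: 7.5.
E[X] = 0.3·1.9 + 0.41·9 + 0.29·7.5 = 6.435.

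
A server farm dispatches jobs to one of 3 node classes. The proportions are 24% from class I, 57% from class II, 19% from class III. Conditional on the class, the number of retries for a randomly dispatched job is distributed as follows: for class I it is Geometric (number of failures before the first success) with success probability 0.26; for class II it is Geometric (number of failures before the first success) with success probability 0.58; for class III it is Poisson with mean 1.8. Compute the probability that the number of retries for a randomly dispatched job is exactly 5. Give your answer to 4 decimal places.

0.0231

Conditional on each class, P(X = 5): I: 0.0576942; II: 0.00758009; III: 0.0260286.
By total probability, P(X = 5) = 0.24·0.0576942 + 0.57·0.00758009 + 0.19·0.0260286 = 0.0231127.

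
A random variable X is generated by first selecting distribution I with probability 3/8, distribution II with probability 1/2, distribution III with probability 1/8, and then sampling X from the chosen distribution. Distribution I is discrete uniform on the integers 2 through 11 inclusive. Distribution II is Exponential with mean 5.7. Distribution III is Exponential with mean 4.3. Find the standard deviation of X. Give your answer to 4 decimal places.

Per component, I: μ=6.5, E[X²]=50.5; II: μ=5.7, E[X²]=64.98; III: μ=4.3, E[X²]=36.98.
E[X] = 0.375·6.5 + 0.5·5.7 + 0.125·4.3 = 5.825.
E[X²] = 0.375·50.5 + 0.5·64.98 + 0.125·36.98 = 56.05.
Var(X) = E[X²] − (E[X])² = 56.05 − 33.9306 = 22.1194.
SD(X) = √22.1194 = 4.70312.

4.7031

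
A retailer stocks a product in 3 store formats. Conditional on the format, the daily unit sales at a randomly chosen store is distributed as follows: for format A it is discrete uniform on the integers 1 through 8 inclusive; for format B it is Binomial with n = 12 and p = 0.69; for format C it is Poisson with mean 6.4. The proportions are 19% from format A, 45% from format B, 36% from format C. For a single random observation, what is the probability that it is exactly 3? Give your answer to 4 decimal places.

Conditional on each format, P(X = 3): A: 0.125; B: 0.00191084; C: 0.0725945.
By total probability, P(X = 3) = 0.19·0.125 + 0.45·0.00191084 + 0.36·0.0725945 = 0.0507439.

0.0507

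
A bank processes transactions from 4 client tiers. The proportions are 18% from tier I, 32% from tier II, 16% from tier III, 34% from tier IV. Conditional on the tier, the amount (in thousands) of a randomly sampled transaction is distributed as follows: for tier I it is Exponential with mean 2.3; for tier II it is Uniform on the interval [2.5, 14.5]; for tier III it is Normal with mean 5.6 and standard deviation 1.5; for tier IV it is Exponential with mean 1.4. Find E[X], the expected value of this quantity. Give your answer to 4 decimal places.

Component means — I: 2.3; II: 8.5; III: 5.6; IV: 1.4.
E[X] = 0.18·2.3 + 0.32·8.5 + 0.16·5.6 + 0.34·1.4 = 4.506.

4.5060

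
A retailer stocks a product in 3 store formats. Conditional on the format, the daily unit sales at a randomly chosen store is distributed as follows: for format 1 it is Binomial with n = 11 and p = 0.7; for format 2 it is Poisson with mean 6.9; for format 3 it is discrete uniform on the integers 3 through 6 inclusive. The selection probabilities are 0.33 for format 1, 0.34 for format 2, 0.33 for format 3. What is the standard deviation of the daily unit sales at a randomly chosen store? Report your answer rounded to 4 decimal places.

Per component, 1: μ=7.7, E[X²]=61.6; 2: μ=6.9, E[X²]=54.51; 3: μ=4.5, E[X²]=21.5.
E[X] = 0.33·7.7 + 0.34·6.9 + 0.33·4.5 = 6.372.
E[X²] = 0.33·61.6 + 0.34·54.51 + 0.33·21.5 = 45.9564.
Var(X) = E[X²] − (E[X])² = 45.9564 − 40.6024 = 5.35402.
SD(X) = √5.35402 = 2.31387.

2.3139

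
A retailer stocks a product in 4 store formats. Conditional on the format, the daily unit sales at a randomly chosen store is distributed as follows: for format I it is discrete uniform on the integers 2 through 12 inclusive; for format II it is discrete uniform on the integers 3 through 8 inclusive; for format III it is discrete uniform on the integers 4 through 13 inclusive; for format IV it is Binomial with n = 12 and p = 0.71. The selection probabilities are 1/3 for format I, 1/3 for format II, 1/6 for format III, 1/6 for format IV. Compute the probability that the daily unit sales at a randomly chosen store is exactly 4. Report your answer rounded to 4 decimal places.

0.1036

Conditional on each format, P(X = 4): I: 0.0909091; II: 0.166667; III: 0.1; IV: 0.00629249.
By total probability, P(X = 4) = 0.333333·0.0909091 + 0.333333·0.166667 + 0.166667·0.1 + 0.166667·0.00629249 = 0.103574.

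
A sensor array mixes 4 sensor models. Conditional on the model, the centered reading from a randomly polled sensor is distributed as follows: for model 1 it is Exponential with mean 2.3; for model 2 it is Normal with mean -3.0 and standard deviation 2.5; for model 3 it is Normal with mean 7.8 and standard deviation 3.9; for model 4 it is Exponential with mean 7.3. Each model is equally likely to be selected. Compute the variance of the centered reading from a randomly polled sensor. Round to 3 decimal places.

39.155

Per component, 1: μ=2.3, E[X²]=10.58; 2: μ=-3, E[X²]=15.25; 3: μ=7.8, E[X²]=76.05; 4: μ=7.3, E[X²]=106.58.
E[X] = 0.25·2.3 + 0.25·-3 + 0.25·7.8 + 0.25·7.3 = 3.6.
E[X²] = 0.25·10.58 + 0.25·15.25 + 0.25·76.05 + 0.25·106.58 = 52.115.
Var(X) = E[X²] − (E[X])² = 52.115 − 12.96 = 39.155.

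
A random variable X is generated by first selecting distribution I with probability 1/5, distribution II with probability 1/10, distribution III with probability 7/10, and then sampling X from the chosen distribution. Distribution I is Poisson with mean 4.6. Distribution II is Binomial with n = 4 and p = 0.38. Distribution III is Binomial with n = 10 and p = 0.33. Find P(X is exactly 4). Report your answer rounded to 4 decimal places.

Conditional on each component, P(X = 4): I: 0.187528; II: 0.0208514; III: 0.225281.
By total probability, P(X = 4) = 0.2·0.187528 + 0.1·0.0208514 + 0.7·0.225281 = 0.197287.

0.1973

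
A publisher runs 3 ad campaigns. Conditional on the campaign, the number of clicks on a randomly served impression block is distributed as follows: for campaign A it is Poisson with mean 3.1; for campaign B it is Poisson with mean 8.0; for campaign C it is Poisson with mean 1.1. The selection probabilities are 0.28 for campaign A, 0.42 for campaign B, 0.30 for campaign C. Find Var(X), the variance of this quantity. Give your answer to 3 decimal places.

13.716

Per component, A: μ=3.1, E[X²]=12.71; B: μ=8, E[X²]=72; C: μ=1.1, E[X²]=2.31.
E[X] = 0.28·3.1 + 0.42·8 + 0.3·1.1 = 4.558.
E[X²] = 0.28·12.71 + 0.42·72 + 0.3·2.31 = 34.4918.
Var(X) = E[X²] − (E[X])² = 34.4918 − 20.7754 = 13.7164.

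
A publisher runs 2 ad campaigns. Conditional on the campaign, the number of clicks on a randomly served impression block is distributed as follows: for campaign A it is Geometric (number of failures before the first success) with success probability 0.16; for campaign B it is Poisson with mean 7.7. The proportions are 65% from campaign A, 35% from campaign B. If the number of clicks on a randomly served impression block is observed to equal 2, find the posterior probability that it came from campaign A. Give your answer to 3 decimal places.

0.940

Likelihoods P(X=2 | ·): A: 0.112896; B: 0.0134241.
Posterior ∝ prior × likelihood. Numerator for A: 0.65·0.112896 = 0.0733824.
Normalizing constant: 0.65·0.112896 + 0.35·0.0134241 = 0.0780808.
P(A | observation) = 0.0733824 / 0.0780808 = 0.939826.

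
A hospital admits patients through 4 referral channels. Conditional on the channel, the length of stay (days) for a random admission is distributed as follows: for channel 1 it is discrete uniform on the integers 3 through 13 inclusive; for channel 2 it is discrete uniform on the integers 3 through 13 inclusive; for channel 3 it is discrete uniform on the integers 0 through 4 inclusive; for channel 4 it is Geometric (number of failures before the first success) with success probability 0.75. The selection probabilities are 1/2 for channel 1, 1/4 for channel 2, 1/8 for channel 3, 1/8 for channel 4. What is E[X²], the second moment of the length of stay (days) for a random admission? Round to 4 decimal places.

56.3194

For each component E[X²] = Var + (mean)², giving 1: 74; 2: 74; 3: 6; 4: 0.555556.
Overall E[X²] = 0.5·74 + 0.25·74 + 0.125·6 + 0.125·0.555556 = 56.3194.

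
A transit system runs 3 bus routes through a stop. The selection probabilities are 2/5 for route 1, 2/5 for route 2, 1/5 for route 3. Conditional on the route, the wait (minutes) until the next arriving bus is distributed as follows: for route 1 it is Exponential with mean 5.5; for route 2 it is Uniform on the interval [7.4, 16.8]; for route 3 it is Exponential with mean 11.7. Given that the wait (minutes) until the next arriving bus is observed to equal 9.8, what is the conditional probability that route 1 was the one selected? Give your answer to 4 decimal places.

Likelihoods f(9.8 | ·): 1: 0.0306058; 2: 0.106383; 3: 0.0369867.
Posterior ∝ prior × likelihood. Numerator for 1: 0.4·0.0306058 = 0.0122423.
Normalizing constant: 0.4·0.0306058 + 0.4·0.106383 + 0.2·0.0369867 = 0.0621929.
P(1 | observation) = 0.0122423 / 0.0621929 = 0.196844.

0.1968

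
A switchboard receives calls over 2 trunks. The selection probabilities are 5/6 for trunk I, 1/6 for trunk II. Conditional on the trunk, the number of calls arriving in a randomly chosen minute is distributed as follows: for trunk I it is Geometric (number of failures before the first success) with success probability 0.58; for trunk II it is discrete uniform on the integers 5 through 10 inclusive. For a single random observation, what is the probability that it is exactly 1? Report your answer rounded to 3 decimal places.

0.203

Conditional on each trunk, P(X = 1): I: 0.2436; II: 0.
By total probability, P(X = 1) = 0.833333·0.2436 + 0.166667·0 = 0.203.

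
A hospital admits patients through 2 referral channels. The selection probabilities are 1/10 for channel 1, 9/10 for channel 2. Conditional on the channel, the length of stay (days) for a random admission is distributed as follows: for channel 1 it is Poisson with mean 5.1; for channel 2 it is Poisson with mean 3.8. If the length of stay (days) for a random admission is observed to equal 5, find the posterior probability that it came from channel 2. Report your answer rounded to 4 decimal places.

Likelihoods P(X=5 | ·): 1: 0.175294; 2: 0.147713.
Posterior ∝ prior × likelihood. Numerator for 2: 0.9·0.147713 = 0.132941.
Normalizing constant: 0.1·0.175294 + 0.9·0.147713 = 0.150471.
P(2 | observation) = 0.132941 / 0.150471 = 0.883503.

0.8835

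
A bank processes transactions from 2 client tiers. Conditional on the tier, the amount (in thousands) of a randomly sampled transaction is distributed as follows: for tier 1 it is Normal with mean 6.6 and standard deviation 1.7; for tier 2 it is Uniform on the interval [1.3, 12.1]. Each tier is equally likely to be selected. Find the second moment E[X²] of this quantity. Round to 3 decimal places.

For each component E[X²] = Var + (mean)², giving 1: 46.45; 2: 54.61.
Overall E[X²] = 0.5·46.45 + 0.5·54.61 = 50.53.

50.530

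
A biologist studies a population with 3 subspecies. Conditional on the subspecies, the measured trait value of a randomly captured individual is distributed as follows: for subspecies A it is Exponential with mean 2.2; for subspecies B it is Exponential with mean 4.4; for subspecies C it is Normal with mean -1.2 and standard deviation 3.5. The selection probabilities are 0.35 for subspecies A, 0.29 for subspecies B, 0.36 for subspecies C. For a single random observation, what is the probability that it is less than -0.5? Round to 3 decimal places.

0.209

Conditional on each subspecies, P(X < -0.5): A: 0; B: 0; C: 0.57926.
By total probability, P(X < -0.5) = 0.35·0 + 0.29·0 + 0.36·0.57926 = 0.208533.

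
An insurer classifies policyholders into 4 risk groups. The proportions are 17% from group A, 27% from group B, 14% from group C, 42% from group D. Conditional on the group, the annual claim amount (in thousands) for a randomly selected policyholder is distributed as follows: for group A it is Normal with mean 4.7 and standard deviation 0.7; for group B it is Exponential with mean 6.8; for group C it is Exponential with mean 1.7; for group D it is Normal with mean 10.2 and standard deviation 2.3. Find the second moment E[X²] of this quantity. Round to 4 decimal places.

75.5360

For each component E[X²] = Var + (mean)², giving A: 22.58; B: 92.48; C: 5.78; D: 109.33.
Overall E[X²] = 0.17·22.58 + 0.27·92.48 + 0.14·5.78 + 0.42·109.33 = 75.536.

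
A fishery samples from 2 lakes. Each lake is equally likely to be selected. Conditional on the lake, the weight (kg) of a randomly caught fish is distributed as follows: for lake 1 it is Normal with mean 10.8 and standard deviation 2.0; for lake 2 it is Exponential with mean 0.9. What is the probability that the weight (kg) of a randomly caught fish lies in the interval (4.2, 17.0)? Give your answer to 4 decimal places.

0.5040

Conditional on each lake, P(4.2 < X < 17.0): 1: 0.998549; 2: 0.00940356.
By total probability, P(4.2 < X < 17.0) = 0.5·0.998549 + 0.5·0.00940356 = 0.503976.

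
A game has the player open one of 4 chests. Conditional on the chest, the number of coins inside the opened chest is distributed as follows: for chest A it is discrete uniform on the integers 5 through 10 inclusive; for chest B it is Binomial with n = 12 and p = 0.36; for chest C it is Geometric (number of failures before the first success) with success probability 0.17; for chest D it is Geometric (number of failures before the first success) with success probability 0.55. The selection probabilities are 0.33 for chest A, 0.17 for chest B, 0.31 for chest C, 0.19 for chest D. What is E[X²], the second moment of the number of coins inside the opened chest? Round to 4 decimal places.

For each component E[X²] = Var + (mean)², giving A: 59.1667; B: 21.4272; C: 52.5571; D: 2.15702.
Overall E[X²] = 0.33·59.1667 + 0.17·21.4272 + 0.31·52.5571 + 0.19·2.15702 = 39.8702.

39.8702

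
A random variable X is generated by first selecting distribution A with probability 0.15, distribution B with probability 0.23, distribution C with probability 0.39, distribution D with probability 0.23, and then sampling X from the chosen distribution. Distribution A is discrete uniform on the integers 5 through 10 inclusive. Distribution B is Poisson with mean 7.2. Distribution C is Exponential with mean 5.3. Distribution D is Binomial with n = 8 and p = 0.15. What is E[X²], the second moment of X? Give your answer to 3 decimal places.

For each component E[X²] = Var + (mean)², giving A: 59.1667; B: 59.04; C: 56.18; D: 2.46.
Overall E[X²] = 0.15·59.1667 + 0.23·59.04 + 0.39·56.18 + 0.23·2.46 = 44.9302.

44.930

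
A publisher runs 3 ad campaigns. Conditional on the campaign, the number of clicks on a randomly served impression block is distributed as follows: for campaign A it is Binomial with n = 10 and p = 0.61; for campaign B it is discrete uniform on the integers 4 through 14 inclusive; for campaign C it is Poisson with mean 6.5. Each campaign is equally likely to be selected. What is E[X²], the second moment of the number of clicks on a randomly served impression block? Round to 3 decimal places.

For each component E[X²] = Var + (mean)², giving A: 39.589; B: 91; C: 48.75.
Overall E[X²] = 0.333333·39.589 + 0.333333·91 + 0.333333·48.75 = 59.7797.

59.780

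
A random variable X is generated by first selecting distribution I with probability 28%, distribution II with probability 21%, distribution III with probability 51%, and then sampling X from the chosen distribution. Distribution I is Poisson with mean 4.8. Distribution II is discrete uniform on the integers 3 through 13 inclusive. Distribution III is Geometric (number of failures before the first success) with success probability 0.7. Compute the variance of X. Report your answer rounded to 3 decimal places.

13.227

Per component, I: μ=4.8, E[X²]=27.84; II: μ=8, E[X²]=74; III: μ=0.428571, E[X²]=0.795918.
E[X] = 0.28·4.8 + 0.21·8 + 0.51·0.428571 = 3.24257.
E[X²] = 0.28·27.84 + 0.21·74 + 0.51·0.795918 = 23.7411.
Var(X) = E[X²] − (E[X])² = 23.7411 − 10.5143 = 13.2268.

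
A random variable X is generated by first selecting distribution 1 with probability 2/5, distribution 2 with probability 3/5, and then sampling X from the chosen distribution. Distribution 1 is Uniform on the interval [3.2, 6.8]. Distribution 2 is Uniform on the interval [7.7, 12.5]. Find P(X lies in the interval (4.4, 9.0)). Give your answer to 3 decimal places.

Conditional on each component, P(4.4 < X < 9.0): 1: 0.666667; 2: 0.270833.
By total probability, P(4.4 < X < 9.0) = 0.4·0.666667 + 0.6·0.270833 = 0.429167.

0.429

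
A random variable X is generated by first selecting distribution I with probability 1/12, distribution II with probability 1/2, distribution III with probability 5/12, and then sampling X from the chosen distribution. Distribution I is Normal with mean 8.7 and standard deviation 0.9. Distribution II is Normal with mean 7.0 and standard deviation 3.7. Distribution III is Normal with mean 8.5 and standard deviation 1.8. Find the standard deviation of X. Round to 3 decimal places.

2.975

Per component, I: μ=8.7, E[X²]=76.5; II: μ=7, E[X²]=62.69; III: μ=8.5, E[X²]=75.49.
E[X] = 0.0833333·8.7 + 0.5·7 + 0.416667·8.5 = 7.76667.
E[X²] = 0.0833333·76.5 + 0.5·62.69 + 0.416667·75.49 = 69.1742.
Var(X) = E[X²] − (E[X])² = 69.1742 − 60.3211 = 8.85306.
SD(X) = √8.85306 = 2.97541.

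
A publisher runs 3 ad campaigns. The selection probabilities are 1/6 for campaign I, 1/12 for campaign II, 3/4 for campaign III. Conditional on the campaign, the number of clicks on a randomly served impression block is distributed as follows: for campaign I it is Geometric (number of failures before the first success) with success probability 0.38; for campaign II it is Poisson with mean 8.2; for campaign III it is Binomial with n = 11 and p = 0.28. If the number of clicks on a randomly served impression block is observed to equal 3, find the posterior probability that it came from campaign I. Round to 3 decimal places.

Likelihoods P(X=3 | ·): I: 0.0905646; II: 0.0252392; III: 0.261588.
Posterior ∝ prior × likelihood. Numerator for I: 0.166667·0.0905646 = 0.0150941.
Normalizing constant: 0.166667·0.0905646 + 0.0833333·0.0252392 + 0.75·0.261588 = 0.213388.
P(I | observation) = 0.0150941 / 0.213388 = 0.0707353.

0.071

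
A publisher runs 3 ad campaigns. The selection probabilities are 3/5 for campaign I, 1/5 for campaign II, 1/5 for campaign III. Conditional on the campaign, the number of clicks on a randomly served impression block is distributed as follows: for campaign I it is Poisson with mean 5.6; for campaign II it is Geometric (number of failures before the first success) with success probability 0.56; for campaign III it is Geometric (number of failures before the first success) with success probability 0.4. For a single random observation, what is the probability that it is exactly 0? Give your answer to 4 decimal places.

Conditional on each campaign, P(X = 0): I: 0.00369786; II: 0.56; III: 0.4.
By total probability, P(X = 0) = 0.6·0.00369786 + 0.2·0.56 + 0.2·0.4 = 0.194219.

0.1942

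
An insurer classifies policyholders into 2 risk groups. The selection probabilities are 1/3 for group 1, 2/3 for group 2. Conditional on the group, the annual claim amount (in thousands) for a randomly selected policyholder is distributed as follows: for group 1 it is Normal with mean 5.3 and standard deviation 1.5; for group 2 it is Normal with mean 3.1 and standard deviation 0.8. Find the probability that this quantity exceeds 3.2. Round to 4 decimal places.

0.6066

Conditional on each group, P(X > 3.2): 1: 0.919243; 2: 0.450262.
By total probability, P(X > 3.2) = 0.333333·0.919243 + 0.666667·0.450262 = 0.606589.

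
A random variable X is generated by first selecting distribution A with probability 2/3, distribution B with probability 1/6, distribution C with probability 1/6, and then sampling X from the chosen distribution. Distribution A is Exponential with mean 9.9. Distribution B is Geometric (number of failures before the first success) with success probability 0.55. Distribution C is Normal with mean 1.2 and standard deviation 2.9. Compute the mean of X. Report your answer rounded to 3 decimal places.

6.936

Component means — A: 9.9; B: 0.818182; C: 1.2.
E[X] = 0.666667·9.9 + 0.166667·0.818182 + 0.166667·1.2 = 6.93636.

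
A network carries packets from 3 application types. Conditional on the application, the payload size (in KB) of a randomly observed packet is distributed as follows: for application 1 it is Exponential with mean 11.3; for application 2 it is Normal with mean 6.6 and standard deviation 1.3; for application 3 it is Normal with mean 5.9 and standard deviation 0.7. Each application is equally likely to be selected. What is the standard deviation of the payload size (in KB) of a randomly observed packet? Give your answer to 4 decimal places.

Per component, 1: μ=11.3, E[X²]=255.38; 2: μ=6.6, E[X²]=45.25; 3: μ=5.9, E[X²]=35.3.
E[X] = 0.333333·11.3 + 0.333333·6.6 + 0.333333·5.9 = 7.93333.
E[X²] = 0.333333·255.38 + 0.333333·45.25 + 0.333333·35.3 = 111.977.
Var(X) = E[X²] − (E[X])² = 111.977 − 62.9378 = 49.0389.
SD(X) = √49.0389 = 7.00278.

7.0028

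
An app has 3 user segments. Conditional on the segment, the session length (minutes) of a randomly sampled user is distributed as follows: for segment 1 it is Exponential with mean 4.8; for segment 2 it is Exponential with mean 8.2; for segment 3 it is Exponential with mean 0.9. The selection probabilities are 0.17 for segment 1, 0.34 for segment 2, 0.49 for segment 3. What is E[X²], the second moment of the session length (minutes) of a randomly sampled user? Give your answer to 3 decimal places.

54.351

For each component E[X²] = Var + (mean)², giving 1: 46.08; 2: 134.48; 3: 1.62.
Overall E[X²] = 0.17·46.08 + 0.34·134.48 + 0.49·1.62 = 54.3506.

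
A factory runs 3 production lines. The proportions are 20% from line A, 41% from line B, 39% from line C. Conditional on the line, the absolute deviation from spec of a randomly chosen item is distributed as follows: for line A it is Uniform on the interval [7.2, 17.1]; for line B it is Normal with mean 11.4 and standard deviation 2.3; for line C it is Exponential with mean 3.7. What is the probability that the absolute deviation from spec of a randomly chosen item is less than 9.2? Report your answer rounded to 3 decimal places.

Conditional on each line, P(X < 9.2): A: 0.20202; B: 0.169404; C: 0.916798.
By total probability, P(X < 9.2) = 0.2·0.20202 + 0.41·0.169404 + 0.39·0.916798 = 0.467411.

0.467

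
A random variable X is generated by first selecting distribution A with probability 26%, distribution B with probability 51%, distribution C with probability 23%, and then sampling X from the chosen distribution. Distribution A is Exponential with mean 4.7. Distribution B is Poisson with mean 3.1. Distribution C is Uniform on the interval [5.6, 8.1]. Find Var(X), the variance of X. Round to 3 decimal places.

9.710

Per component, A: μ=4.7, E[X²]=44.18; B: μ=3.1, E[X²]=12.71; C: μ=6.85, E[X²]=47.4433.
E[X] = 0.26·4.7 + 0.51·3.1 + 0.23·6.85 = 4.3785.
E[X²] = 0.26·44.18 + 0.51·12.71 + 0.23·47.4433 = 28.8809.
Var(X) = E[X²] − (E[X])² = 28.8809 − 19.1713 = 9.7096.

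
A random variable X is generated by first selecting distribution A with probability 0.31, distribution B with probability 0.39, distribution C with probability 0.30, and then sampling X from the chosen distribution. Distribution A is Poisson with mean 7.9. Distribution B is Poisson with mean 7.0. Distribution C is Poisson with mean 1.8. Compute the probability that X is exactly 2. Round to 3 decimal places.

Conditional on each component, P(X = 2): A: 0.0115691; B: 0.0223411; C: 0.267784.
By total probability, P(X = 2) = 0.31·0.0115691 + 0.39·0.0223411 + 0.3·0.267784 = 0.0926347.

0.093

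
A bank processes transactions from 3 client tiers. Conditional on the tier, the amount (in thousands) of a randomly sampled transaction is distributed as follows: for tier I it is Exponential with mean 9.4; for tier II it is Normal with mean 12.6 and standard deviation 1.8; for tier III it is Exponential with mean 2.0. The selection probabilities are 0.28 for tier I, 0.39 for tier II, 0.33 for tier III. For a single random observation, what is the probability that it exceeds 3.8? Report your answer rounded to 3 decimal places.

0.626

Conditional on each tier, P(X > 3.8): I: 0.667474; II: 0.999999; III: 0.149569.
By total probability, P(X > 3.8) = 0.28·0.667474 + 0.39·0.999999 + 0.33·0.149569 = 0.62625.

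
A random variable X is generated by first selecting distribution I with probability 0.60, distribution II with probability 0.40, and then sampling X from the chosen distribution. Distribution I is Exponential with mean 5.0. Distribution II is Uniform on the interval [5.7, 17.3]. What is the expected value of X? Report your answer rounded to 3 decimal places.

Component means — I: 5; II: 11.5.
E[X] = 0.6·5 + 0.4·11.5 = 7.6.

7.600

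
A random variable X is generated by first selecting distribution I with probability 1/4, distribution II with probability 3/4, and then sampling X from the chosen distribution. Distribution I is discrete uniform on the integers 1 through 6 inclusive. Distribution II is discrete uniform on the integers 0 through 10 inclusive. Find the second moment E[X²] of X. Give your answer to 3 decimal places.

For each component E[X²] = Var + (mean)², giving I: 15.1667; II: 35.
Overall E[X²] = 0.25·15.1667 + 0.75·35 = 30.0417.

30.042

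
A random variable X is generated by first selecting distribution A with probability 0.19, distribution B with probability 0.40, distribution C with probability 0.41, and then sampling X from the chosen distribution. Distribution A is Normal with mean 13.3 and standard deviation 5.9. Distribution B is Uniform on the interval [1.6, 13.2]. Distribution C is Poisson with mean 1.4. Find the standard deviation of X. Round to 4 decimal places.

5.5905

Per component, A: μ=13.3, E[X²]=211.7; B: μ=7.4, E[X²]=65.9733; C: μ=1.4, E[X²]=3.36.
E[X] = 0.19·13.3 + 0.4·7.4 + 0.41·1.4 = 6.061.
E[X²] = 0.19·211.7 + 0.4·65.9733 + 0.41·3.36 = 67.9899.
Var(X) = E[X²] − (E[X])² = 67.9899 − 36.7357 = 31.2542.
SD(X) = √31.2542 = 5.59055.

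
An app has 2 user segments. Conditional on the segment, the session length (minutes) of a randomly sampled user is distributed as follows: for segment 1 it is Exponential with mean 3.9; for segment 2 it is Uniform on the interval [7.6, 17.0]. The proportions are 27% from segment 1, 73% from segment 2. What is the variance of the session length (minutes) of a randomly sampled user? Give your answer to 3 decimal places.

23.389

Per component, 1: μ=3.9, E[X²]=30.42; 2: μ=12.3, E[X²]=158.653.
E[X] = 0.27·3.9 + 0.73·12.3 = 10.032.
E[X²] = 0.27·30.42 + 0.73·158.653 = 124.03.
Var(X) = E[X²] − (E[X])² = 124.03 − 100.641 = 23.3893.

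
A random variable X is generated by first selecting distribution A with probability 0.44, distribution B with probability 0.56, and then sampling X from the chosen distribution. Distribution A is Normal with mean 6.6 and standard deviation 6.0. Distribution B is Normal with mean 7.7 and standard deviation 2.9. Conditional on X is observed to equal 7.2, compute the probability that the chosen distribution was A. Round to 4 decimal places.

0.2772

Likelihoods f(7.2 | ·): A: 0.0661588; B: 0.135537.
Posterior ∝ prior × likelihood. Numerator for A: 0.44·0.0661588 = 0.0291099.
Normalizing constant: 0.44·0.0661588 + 0.56·0.135537 = 0.10501.
P(A | observation) = 0.0291099 / 0.10501 = 0.277209.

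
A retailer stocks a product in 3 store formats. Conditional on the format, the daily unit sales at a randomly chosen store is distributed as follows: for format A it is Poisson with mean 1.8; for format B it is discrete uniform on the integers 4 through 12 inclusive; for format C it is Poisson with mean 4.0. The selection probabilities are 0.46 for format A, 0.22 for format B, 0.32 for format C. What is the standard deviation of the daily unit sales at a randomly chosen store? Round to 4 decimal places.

Per component, A: μ=1.8, E[X²]=5.04; B: μ=8, E[X²]=70.6667; C: μ=4, E[X²]=20.
E[X] = 0.46·1.8 + 0.22·8 + 0.32·4 = 3.868.
E[X²] = 0.46·5.04 + 0.22·70.6667 + 0.32·20 = 24.2651.
Var(X) = E[X²] − (E[X])² = 24.2651 − 14.9614 = 9.30364.
SD(X) = √9.30364 = 3.05019.

3.0502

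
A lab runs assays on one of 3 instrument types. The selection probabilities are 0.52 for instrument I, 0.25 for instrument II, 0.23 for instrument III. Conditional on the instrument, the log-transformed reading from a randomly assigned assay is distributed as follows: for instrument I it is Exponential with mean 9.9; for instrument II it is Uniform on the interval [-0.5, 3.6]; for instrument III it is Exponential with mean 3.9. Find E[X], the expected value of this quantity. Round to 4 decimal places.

6.4325

Component means — I: 9.9; II: 1.55; III: 3.9.
E[X] = 0.52·9.9 + 0.25·1.55 + 0.23·3.9 = 6.4325.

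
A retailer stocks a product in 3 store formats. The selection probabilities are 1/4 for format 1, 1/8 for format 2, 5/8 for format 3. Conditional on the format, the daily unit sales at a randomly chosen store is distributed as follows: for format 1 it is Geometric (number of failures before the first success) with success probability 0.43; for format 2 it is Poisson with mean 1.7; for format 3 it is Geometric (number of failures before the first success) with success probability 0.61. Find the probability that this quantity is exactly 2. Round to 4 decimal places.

Conditional on each format, P(X = 2): 1: 0.139707; 2: 0.263978; 3: 0.092781.
By total probability, P(X = 2) = 0.25·0.139707 + 0.125·0.263978 + 0.625·0.092781 = 0.125912.

0.1259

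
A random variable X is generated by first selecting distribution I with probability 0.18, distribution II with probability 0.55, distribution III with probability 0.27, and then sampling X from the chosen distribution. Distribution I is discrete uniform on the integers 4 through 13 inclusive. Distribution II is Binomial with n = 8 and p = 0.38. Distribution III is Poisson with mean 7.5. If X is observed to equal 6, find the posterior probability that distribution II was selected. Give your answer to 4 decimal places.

Likelihoods P(X=6 | ·): I: 0.1; II: 0.0324073; III: 0.136718.
Posterior ∝ prior × likelihood. Numerator for II: 0.55·0.0324073 = 0.017824.
Normalizing constant: 0.18·0.1 + 0.55·0.0324073 + 0.27·0.136718 = 0.0727379.
P(II | observation) = 0.017824 / 0.0727379 = 0.245044.

0.2450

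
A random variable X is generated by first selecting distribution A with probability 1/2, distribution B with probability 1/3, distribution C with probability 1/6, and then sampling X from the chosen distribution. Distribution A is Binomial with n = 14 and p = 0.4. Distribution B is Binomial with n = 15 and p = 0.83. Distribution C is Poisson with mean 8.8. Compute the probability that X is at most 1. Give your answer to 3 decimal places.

Conditional on each component, P(X ≤ 1): A: 0.00809763; B: 2.12493e-10; C: 0.00147718.
By total probability, P(X ≤ 1) = 0.5·0.00809763 + 0.333333·2.12493e-10 + 0.166667·0.00147718 = 0.00429501.

0.004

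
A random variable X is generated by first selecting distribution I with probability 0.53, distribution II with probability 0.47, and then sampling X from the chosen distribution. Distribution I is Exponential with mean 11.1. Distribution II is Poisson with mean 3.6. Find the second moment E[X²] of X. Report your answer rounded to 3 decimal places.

138.386

For each component E[X²] = Var + (mean)², giving I: 246.42; II: 16.56.
Overall E[X²] = 0.53·246.42 + 0.47·16.56 = 138.386.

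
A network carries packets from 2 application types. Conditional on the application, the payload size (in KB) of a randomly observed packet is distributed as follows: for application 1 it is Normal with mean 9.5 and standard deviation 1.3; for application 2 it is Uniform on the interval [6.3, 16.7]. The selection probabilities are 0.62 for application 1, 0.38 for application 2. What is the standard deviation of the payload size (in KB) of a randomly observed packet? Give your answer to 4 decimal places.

2.3271

Per component, 1: μ=9.5, E[X²]=91.94; 2: μ=11.5, E[X²]=141.263.
E[X] = 0.62·9.5 + 0.38·11.5 = 10.26.
E[X²] = 0.62·91.94 + 0.38·141.263 = 110.683.
Var(X) = E[X²] − (E[X])² = 110.683 − 105.268 = 5.41527.
SD(X) = √5.41527 = 2.32707.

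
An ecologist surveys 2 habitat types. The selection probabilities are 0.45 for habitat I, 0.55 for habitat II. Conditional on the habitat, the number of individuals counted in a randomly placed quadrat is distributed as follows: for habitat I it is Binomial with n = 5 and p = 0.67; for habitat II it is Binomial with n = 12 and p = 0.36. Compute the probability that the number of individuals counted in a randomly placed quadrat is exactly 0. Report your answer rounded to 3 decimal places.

Conditional on each habitat, P(X = 0): I: 0.00391354; II: 0.00472237.
By total probability, P(X = 0) = 0.45·0.00391354 + 0.55·0.00472237 = 0.00435839.

0.004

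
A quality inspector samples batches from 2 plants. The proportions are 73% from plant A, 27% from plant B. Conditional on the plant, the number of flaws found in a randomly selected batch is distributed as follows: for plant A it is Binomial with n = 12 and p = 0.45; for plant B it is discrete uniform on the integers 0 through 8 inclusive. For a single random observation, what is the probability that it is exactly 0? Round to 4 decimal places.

0.0306

Conditional on each plant, P(X = 0): A: 0.000766218; B: 0.111111.
By total probability, P(X = 0) = 0.73·0.000766218 + 0.27·0.111111 = 0.0305593.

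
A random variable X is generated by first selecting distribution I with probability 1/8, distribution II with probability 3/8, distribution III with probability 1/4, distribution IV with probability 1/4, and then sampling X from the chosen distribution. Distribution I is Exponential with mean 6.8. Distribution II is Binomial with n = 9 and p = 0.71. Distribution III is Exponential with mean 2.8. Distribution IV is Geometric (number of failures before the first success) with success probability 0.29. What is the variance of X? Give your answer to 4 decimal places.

14.3178

Per component, I: μ=6.8, E[X²]=92.48; II: μ=6.39, E[X²]=42.6852; III: μ=2.8, E[X²]=15.68; IV: μ=2.44828, E[X²]=14.4364.
E[X] = 0.125·6.8 + 0.375·6.39 + 0.25·2.8 + 0.25·2.44828 = 4.55832.
E[X²] = 0.125·92.48 + 0.375·42.6852 + 0.25·15.68 + 0.25·14.4364 = 35.096.
Var(X) = E[X²] − (E[X])² = 35.096 − 20.7783 = 14.3178.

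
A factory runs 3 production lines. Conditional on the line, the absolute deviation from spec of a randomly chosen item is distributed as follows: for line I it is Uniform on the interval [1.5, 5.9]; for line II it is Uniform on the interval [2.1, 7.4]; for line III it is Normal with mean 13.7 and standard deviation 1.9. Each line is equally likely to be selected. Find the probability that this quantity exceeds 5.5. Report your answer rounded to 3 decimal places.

Conditional on each line, P(X > 5.5): I: 0.0909091; II: 0.358491; III: 0.999992.
By total probability, P(X > 5.5) = 0.333333·0.0909091 + 0.333333·0.358491 + 0.333333·0.999992 = 0.483131.

0.483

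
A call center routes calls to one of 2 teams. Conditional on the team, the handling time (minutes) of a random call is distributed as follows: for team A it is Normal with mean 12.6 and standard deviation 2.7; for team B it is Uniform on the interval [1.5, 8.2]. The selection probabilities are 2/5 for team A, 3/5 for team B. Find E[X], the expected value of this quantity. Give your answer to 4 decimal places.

7.9500

Component means — A: 12.6; B: 4.85.
E[X] = 0.4·12.6 + 0.6·4.85 = 7.95.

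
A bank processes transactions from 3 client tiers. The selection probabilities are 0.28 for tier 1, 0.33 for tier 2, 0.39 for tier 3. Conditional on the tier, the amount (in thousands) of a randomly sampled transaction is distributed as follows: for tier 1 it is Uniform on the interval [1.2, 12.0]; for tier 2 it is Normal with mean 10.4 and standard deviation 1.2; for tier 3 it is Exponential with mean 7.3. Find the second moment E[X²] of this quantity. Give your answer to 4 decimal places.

92.6526

For each component E[X²] = Var + (mean)², giving 1: 53.28; 2: 109.6; 3: 106.58.
Overall E[X²] = 0.28·53.28 + 0.33·109.6 + 0.39·106.58 = 92.6526.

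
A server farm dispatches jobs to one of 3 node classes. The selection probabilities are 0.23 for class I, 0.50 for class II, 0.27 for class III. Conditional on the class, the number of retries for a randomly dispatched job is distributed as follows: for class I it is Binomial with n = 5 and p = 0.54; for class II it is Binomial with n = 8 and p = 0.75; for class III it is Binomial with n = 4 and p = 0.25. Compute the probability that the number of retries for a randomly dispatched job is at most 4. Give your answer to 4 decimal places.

0.5463

Conditional on each class, P(X ≤ 4): I: 0.954083; II: 0.113815; III: 1.
By total probability, P(X ≤ 4) = 0.23·0.954083 + 0.5·0.113815 + 0.27·1 = 0.546347.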